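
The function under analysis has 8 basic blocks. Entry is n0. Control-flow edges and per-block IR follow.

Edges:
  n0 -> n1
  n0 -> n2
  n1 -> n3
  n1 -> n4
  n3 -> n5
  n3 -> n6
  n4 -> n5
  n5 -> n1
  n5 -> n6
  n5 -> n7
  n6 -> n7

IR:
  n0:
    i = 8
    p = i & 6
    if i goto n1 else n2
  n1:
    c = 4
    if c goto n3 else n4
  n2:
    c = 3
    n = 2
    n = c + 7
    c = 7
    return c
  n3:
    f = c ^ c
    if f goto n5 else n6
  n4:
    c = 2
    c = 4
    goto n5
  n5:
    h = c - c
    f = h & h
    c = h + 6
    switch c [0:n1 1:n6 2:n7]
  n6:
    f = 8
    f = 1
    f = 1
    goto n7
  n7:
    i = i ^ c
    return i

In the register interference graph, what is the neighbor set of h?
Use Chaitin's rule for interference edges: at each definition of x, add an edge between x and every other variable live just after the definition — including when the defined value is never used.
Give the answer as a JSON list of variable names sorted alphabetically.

def/use:
  n0: {i,p} / ∅
  n1: {c} / ∅
  n2: {c,n} / ∅
  n3: {f} / {c}
  n4: {c} / ∅
  n5: {c,f,h} / {c}
  n6: {f} / ∅
  n7: {i} / {c,i}

Backward fixpoint:
  live n0: ∅→{i}
  live n1: {i}→{c,i}
  live n2: ∅→∅
  live n3: {c,i}→{c,i}
  live n4: {i}→{c,i}
  live n5: {c,i}→{c,i}
  live n6: {c,i}→{c,i}
  live n7: {c,i}→∅

Conflict graph:
  c↔{f,i,n}
  f↔{c,h,i}
  h↔{f,i}
  i↔{c,f,h,p}
  n↔{c}
  p↔{i}

N(h) = ["f", "i"]

Answer: ["f", "i"]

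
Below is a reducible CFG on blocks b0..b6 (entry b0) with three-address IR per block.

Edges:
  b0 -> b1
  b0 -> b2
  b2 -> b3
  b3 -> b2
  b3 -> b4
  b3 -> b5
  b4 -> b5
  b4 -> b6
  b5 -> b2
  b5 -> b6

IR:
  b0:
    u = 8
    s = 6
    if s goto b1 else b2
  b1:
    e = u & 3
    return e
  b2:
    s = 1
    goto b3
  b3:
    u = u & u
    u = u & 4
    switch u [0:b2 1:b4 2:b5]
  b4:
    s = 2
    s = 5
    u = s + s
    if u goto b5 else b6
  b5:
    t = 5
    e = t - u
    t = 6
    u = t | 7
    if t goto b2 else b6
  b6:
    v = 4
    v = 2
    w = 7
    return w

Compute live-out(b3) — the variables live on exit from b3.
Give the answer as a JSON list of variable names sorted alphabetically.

def/use:
  b0: def={s,u} ue=∅
  b1: def={e} ue={u}
  b2: def={s} ue=∅
  b3: def={u} ue={u}
  b4: def={s,u} ue=∅
  b5: def={e,t,u} ue={u}
  b6: def={v,w} ue=∅

Liveness:
  live b0: ∅→{u}
  live b1: {u}→∅
  live b2: {u}→{u}
  live b3: {u}→{u}
  live b4: ∅→{u}
  live b5: {u}→{u}
  live b6: ∅→∅

live-out(b3) = ["u"]

Answer: ["u"]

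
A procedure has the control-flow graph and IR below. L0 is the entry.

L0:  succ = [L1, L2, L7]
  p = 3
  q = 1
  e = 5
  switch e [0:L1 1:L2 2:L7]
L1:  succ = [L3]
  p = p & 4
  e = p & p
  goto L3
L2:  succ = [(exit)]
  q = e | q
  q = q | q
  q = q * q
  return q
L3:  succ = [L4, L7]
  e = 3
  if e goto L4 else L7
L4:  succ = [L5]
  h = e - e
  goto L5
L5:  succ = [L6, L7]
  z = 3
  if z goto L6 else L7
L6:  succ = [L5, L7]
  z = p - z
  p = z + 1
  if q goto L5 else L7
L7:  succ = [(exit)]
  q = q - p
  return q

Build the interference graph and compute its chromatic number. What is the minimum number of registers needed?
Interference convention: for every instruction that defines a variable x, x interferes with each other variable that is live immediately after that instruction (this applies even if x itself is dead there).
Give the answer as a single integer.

Answer: 3

Working:
Per-block:
  L0: {e,p,q} / ∅
  L1: {e,p} / {p}
  L2: {q} / {e,q}
  L3: {e} / ∅
  L4: {h} / {e}
  L5: {z} / ∅
  L6: {p,z} / {p,q,z}
  L7: {q} / {p,q}

Live sets:
  L0 li=∅ lo={e,p,q}
  L1 li={p,q} lo={p,q}
  L2 li={e,q} lo=∅
  L3 li={p,q} lo={e,p,q}
  L4 li={e,p,q} lo={p,q}
  L5 li={p,q} lo={p,q,z}
  L6 li={p,q,z} lo={p,q}
  L7 li={p,q} lo=∅

Interfere edges:
  e↔{p,q}
  h↔{p,q}
  p↔{e,h,q,z}
  q↔{e,h,p,z}
  z↔{p,q}

Colouring:
  lower bound: {e,p,q} mutually conflict ⇒ χ ≥ 3
  3-colouring: r0={p}  r1={q}  r2={e,h,z}
  χ = 3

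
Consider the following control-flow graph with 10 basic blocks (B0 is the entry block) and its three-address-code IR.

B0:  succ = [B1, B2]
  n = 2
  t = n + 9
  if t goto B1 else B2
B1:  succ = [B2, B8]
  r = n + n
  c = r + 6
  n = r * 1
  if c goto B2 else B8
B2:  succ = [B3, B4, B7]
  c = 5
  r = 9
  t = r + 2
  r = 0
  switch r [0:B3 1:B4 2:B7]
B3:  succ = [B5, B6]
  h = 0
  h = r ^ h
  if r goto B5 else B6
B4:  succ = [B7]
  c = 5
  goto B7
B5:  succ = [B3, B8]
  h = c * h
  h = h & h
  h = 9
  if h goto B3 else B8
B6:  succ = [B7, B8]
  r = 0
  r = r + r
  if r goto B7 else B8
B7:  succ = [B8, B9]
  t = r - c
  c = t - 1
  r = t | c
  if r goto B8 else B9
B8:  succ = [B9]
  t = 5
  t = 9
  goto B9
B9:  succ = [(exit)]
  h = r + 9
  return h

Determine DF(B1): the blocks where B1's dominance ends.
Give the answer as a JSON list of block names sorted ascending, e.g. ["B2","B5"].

idom tree: B1←B0 B2←B0 B3←B2 B4←B2 B5←B3 B6←B3 B7←B2 B8←B0 B9←B0
Dom at joins:
  B2: preds {B0,B1}: {B0} ∩ {B0,B1} = {B0}; idom=B0
  B3: preds {B2,B5}: {B0,B2} ∩ {B0,B2,B3,B5} = {B0,B2}; idom=B2
  B7: preds {B2,B4,B6}: {B0,B2} ∩ {B0,B2,B4} ∩ {B0,B2,B3,B6} = {B0,B2}; idom=B2
  B8: preds {B1,B5,B6,B7}: {B0,B1} ∩ {B0,B2,B3,B5} ∩ {B0,B2,B3,B6} ∩ {B0,B2,B7} = {B0}; idom=B0
  B9: preds {B7,B8}: {B0,B2,B7} ∩ {B0,B8} = {B0}; idom=B0

DF walk-up:
  B2←B0: walk · to B0
  B2←B1: walk B1 to B0
  B3←B2: walk · to B2
  B3←B5: walk B5→B3 to B2
  B7←B2: walk · to B2
  B7←B4: walk B4 to B2
  B7←B6: walk B6→B3 to B2
  B8←B1: walk B1 to B0
  B8←B5: walk B5→B3→B2 to B0
  B8←B6: walk B6→B3→B2 to B0
  B8←B7: walk B7→B2 to B0
  B9←B7: walk B7→B2 to B0
  B9←B8: walk B8 to B0
  DF(B0)=∅
  DF(B1)={B2,B8}
  DF(B2)={B8,B9}
  DF(B3)={B3,B7,B8}
  DF(B4)={B7}
  DF(B5)={B3,B8}
  DF(B6)={B7,B8}
  DF(B7)={B8,B9}
  DF(B8)={B9}
  DF(B9)=∅

DF(B1) = ["B2", "B8"]

Answer: ["B2", "B8"]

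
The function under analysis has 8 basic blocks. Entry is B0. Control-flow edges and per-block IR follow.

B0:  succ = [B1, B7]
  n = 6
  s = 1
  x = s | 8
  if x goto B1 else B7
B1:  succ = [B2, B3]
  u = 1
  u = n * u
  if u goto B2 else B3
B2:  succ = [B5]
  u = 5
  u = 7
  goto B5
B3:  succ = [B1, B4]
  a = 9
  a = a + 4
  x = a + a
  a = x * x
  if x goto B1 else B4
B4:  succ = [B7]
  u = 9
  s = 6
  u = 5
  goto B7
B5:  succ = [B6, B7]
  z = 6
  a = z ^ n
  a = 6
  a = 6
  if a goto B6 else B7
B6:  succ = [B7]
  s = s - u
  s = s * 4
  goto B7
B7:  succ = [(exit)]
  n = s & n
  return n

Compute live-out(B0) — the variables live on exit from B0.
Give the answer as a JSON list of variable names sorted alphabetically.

Per-block:
  B0 def {n,s,x} use ∅
  B1 def {u} use {n}
  B2 def {u} use ∅
  B3 def {a,x} use ∅
  B4 def {s,u} use ∅
  B5 def {a,z} use {n}
  B6 def {s} use {s,u}
  B7 def {n} use {n,s}

Backward fixpoint:
  live B0: ∅→{n,s}
  live B1: {n,s}→{n,s}
  live B2: {n,s}→{n,s,u}
  live B3: {n,s}→{n,s}
  live B4: {n}→{n,s}
  live B5: {n,s,u}→{n,s,u}
  live B6: {n,s,u}→{n,s}
  live B7: {n,s}→∅

live-out(B0) = ["n", "s"]

Answer: ["n", "s"]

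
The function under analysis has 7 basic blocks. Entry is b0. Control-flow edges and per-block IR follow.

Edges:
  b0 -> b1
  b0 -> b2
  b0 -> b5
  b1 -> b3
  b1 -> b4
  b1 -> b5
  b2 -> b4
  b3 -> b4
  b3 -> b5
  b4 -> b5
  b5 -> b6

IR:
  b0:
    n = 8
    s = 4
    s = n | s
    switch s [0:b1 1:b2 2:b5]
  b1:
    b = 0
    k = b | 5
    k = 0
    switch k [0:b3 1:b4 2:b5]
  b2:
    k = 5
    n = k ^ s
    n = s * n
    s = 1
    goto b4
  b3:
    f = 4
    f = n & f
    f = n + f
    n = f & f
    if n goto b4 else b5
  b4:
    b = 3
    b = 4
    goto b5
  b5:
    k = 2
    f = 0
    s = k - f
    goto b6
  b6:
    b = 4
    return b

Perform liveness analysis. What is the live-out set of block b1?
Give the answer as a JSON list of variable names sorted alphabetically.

Block summaries:
  b0: {n,s} / ∅
  b1: {b,k} / ∅
  b2: {k,n,s} / {s}
  b3: {f,n} / {n}
  b4: {b} / ∅
  b5: {f,k,s} / ∅
  b6: {b} / ∅

Backward fixpoint:
  b0: in=∅ out={n,s}
  b1: in={n} out={n}
  b2: in={s} out=∅
  b3: in={n} out=∅
  b4: in=∅ out=∅
  b5: in=∅ out=∅
  b6: in=∅ out=∅

live-out(b1) = ["n"]

Answer: ["n"]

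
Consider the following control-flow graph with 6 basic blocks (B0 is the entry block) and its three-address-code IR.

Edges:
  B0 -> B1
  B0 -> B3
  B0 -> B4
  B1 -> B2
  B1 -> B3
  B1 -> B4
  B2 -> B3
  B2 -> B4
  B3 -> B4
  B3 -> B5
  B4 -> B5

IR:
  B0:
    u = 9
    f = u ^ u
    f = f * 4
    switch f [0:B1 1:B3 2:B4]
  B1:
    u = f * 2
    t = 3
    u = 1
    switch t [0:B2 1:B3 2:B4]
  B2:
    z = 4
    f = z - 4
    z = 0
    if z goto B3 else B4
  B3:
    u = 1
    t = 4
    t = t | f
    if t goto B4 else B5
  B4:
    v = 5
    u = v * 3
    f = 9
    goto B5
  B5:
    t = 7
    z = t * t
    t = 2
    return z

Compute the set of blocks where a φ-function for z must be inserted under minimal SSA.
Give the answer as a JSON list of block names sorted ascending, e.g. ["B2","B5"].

Answer: ["B3", "B4", "B5"]

Derivation:
idom tree: B1←B0 B2←B1 B3←B0 B4←B0 B5←B0
Dom at joins:
  B3: preds {B0,B1,B2}: {B0} ∩ {B0,B1} ∩ {B0,B1,B2} = {B0}; idom=B0
  B4: preds {B0,B1,B2,B3}: {B0} ∩ {B0,B1} ∩ {B0,B1,B2} ∩ {B0,B3} = {B0}; idom=B0
  B5: preds {B3,B4}: {B0,B3} ∩ {B0,B4} = {B0}; idom=B0

DF derivation:
  join B3 pred B0: · stop@B0
  join B3 pred B1: B1 stop@B0
  join B3 pred B2: B2→B1 stop@B0
  join B4 pred B0: · stop@B0
  join B4 pred B1: B1 stop@B0
  join B4 pred B2: B2→B1 stop@B0
  join B4 pred B3: B3 stop@B0
  join B5 pred B3: B3 stop@B0
  join B5 pred B4: B4 stop@B0
  DF(B0)=∅
  DF(B1)={B3,B4}
  DF(B2)={B3,B4}
  DF(B3)={B4,B5}
  DF(B4)={B5}
  DF(B5)=∅

φ for z: defs {B2,B5}
  DF⁺ = {B3,B4,B5}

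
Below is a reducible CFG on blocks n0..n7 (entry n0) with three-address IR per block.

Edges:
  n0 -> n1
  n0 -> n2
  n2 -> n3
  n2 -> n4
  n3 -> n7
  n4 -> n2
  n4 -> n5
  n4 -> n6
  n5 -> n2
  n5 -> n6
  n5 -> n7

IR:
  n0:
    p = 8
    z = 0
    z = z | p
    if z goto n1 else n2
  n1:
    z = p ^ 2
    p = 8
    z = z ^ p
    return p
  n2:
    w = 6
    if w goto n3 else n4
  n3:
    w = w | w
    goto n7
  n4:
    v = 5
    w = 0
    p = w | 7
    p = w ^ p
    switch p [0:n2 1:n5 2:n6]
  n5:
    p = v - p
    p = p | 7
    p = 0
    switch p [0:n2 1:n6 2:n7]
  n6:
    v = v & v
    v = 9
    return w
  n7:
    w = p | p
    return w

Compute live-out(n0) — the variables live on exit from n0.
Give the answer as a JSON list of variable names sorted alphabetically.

def/use:
  n0: def={p,z} ue=∅
  n1: def={p,z} ue={p}
  n2: def={w} ue=∅
  n3: def={w} ue={w}
  n4: def={p,v,w} ue=∅
  n5: def={p} ue={p,v}
  n6: def={v} ue={v,w}
  n7: def={w} ue={p}

Live sets:
  live n0: ∅→{p}
  live n1: {p}→∅
  live n2: {p}→{p,w}
  live n3: {p,w}→{p}
  live n4: ∅→{p,v,w}
  live n5: {p,v,w}→{p,v,w}
  live n6: {v,w}→∅
  live n7: {p}→∅

live-out(n0) = ["p"]

Answer: ["p"]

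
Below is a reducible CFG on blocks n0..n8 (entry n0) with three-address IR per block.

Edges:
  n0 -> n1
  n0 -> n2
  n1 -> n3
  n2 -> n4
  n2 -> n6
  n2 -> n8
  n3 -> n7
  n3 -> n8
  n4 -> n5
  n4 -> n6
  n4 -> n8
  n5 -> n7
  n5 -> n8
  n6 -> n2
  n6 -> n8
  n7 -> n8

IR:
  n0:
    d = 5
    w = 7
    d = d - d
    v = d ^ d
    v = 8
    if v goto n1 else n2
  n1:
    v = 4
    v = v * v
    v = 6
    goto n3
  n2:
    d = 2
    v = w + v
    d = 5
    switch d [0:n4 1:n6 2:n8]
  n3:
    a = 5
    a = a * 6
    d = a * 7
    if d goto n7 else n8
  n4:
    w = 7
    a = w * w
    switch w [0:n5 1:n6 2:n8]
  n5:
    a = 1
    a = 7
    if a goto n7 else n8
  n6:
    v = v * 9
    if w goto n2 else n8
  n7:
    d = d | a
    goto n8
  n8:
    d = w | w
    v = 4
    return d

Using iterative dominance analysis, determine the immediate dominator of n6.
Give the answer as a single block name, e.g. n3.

Answer: n2

Analysis:
idom tree: n1←n0 n2←n0 n3←n1 n4←n2 n5←n4 n6←n2 n7←n0 n8←n0
Dom∩ at merges:
  n2: preds {n0,n6}: {n0} ∩ {n0,n2,n6} = {n0}; idom=n0
  n6: preds {n2,n4}: {n0,n2} ∩ {n0,n2,n4} = {n0,n2}; idom=n2
  n7: preds {n3,n5}: {n0,n1,n3} ∩ {n0,n2,n4,n5} = {n0}; idom=n0
  n8: preds {n2,n3,n4,n5,n6,n7}: {n0,n2} ∩ {n0,n1,n3} ∩ {n0,n2,n4} ∩ {n0,n2,n4,n5} ∩ {n0,n2,n6} ∩ {n0,n7} = {n0}; idom=n0

idom(n6) = n2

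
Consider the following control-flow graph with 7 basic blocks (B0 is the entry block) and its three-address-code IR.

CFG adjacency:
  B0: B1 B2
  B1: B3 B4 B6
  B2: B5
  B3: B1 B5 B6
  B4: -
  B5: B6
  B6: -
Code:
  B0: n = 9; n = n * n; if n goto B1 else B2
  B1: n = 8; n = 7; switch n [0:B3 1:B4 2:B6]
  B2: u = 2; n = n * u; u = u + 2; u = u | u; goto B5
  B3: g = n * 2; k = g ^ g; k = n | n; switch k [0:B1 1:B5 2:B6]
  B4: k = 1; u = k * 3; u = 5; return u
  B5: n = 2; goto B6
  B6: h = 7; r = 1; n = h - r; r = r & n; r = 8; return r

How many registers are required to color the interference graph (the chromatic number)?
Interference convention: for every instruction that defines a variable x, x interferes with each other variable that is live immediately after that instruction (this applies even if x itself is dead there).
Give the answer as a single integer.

Answer: 2

Working:
def/use:
  B0: def={n} ue=∅
  B1: def={n} ue=∅
  B2: def={n,u} ue={n}
  B3: def={g,k} ue={n}
  B4: def={k,u} ue=∅
  B5: def={n} ue=∅
  B6: def={h,n,r} ue=∅

Live sets:
  live B0: ∅→{n}
  live B1: ∅→{n}
  live B2: {n}→∅
  live B3: {n}→∅
  live B4: ∅→∅
  live B5: ∅→∅
  live B6: ∅→∅

Interfere edges:
  g — {n}
  h — {r}
  k — {n}
  n — {g,k,r,u}
  r — {h,n}
  u — {n}

Registers:
  {g,n} pairwise interfere (2-clique) ⇒ χ ≥ 2
  2-colouring: c0={h,n}  c1={g,k,r,u}
  χ = 2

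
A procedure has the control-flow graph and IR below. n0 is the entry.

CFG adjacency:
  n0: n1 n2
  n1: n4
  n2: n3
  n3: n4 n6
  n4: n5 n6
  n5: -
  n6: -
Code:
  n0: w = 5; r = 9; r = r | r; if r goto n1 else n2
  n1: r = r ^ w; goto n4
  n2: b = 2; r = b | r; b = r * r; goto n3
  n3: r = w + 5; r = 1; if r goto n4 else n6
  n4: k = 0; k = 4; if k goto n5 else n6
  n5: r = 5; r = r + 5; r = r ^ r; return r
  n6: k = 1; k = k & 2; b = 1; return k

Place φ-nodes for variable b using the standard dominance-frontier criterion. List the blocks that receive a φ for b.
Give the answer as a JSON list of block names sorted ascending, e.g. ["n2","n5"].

idom tree: n1←n0 n2←n0 n3←n2 n4←n0 n5←n4 n6←n0
Join-block Dom:
  n4: preds {n1,n3}: {n0,n1} ∩ {n0,n2,n3} = {n0}; idom=n0
  n6: preds {n3,n4}: {n0,n2,n3} ∩ {n0,n4} = {n0}; idom=n0

DF derivation:
  join n4 pred n1: n1 stop@n0
  join n4 pred n3: n3→n2 stop@n0
  join n6 pred n3: n3→n2 stop@n0
  join n6 pred n4: n4 stop@n0
  n0: DF=∅
  n1: DF={n4}
  n2: DF={n4,n6}
  n3: DF={n4,n6}
  n4: DF={n6}
  n5: DF=∅
  n6: DF=∅

φ for b: defs {n2,n6}
  DF⁺ = {n4,n6}

Answer: ["n4", "n6"]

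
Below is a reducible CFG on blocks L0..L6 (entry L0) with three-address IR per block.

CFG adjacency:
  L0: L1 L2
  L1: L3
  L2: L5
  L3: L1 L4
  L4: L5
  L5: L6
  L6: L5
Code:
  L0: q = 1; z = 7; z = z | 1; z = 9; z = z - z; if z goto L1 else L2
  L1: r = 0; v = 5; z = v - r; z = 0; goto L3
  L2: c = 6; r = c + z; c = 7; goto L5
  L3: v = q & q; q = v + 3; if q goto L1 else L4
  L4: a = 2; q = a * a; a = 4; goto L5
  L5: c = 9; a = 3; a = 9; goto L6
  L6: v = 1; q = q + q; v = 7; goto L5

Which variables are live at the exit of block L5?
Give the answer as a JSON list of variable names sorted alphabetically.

Answer: ["q"]

Analysis:
Per-block:
  L0: {q,z} / ∅
  L1: {r,v,z} / ∅
  L2: {c,r} / {z}
  L3: {q,v} / {q}
  L4: {a,q} / ∅
  L5: {a,c} / ∅
  L6: {q,v} / {q}

Backward fixpoint:
  L0 li=∅ lo={q,z}
  L1 li={q} lo={q}
  L2 li={q,z} lo={q}
  L3 li={q} lo={q}
  L4 li=∅ lo={q}
  L5 li={q} lo={q}
  L6 li={q} lo={q}

live-out(L5) = ["q"]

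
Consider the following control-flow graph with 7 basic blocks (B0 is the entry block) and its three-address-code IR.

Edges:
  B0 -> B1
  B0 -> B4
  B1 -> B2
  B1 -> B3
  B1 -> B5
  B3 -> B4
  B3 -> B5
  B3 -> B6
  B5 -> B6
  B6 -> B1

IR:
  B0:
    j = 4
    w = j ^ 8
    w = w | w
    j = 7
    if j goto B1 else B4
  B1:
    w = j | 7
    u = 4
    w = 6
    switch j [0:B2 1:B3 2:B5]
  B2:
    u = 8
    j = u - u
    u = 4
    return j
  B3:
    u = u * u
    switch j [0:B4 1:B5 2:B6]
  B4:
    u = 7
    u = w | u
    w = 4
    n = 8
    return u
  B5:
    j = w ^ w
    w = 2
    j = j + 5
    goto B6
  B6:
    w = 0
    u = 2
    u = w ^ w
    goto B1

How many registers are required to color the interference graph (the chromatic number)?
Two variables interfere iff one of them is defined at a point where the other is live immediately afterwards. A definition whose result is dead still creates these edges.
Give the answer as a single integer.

Answer: 3

Working:
Per-block:
  B0 def {j,w} use ∅
  B1 def {u,w} use {j}
  B2 def {j,u} use ∅
  B3 def {u} use {j,u}
  B4 def {n,u,w} use {w}
  B5 def {j,w} use {w}
  B6 def {u,w} use ∅

Liveness:
  live B0: ∅→{j,w}
  live B1: {j}→{j,u,w}
  live B2: ∅→∅
  live B3: {j,u,w}→{j,w}
  live B4: {w}→∅
  live B5: {w}→{j}
  live B6: {j}→{j}

Interference:
  j↔{u,w}
  n↔{u}
  u↔{j,n,w}
  w↔{j,u}

Registers:
  lower bound: {j,u,w} mutually conflict ⇒ χ ≥ 3
  assign j→r1 n→r1 u→r0 w→r2 — no edge inside a register ⇒ χ ≤ 3
  χ = 3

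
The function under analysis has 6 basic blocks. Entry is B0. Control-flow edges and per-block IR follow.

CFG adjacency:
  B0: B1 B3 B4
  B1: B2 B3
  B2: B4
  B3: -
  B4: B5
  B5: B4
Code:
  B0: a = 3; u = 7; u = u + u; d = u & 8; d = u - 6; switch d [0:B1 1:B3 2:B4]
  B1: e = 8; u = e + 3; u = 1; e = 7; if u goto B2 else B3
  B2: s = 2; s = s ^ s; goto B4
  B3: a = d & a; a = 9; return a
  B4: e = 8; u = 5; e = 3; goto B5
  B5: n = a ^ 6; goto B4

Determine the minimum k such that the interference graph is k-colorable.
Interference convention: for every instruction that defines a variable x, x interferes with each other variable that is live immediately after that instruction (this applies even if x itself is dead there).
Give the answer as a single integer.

Answer: 4

Analysis:
def/use:
  B0: {a,d,u} / ∅
  B1: {e,u} / ∅
  B2: {s} / ∅
  B3: {a} / {a,d}
  B4: {e,u} / ∅
  B5: {n} / {a}

Liveness:
  live B0: ∅→{a,d}
  live B1: {a,d}→{a,d}
  live B2: {a}→{a}
  live B3: {a,d}→∅
  live B4: {a}→{a}
  live B5: {a}→{a}

Interfere edges:
  a↔{d,e,n,s,u}
  d↔{a,e,u}
  e↔{a,d,u}
  n↔{a}
  s↔{a}
  u↔{a,d,e}

Chromatic number:
  {a,d,e,u} pairwise interfere (4-clique) ⇒ χ ≥ 4
  assign a→r0 d→r1 e→r2 n→r1 s→r1 u→r3 — no edge inside a register ⇒ χ ≤ 4
  χ = 4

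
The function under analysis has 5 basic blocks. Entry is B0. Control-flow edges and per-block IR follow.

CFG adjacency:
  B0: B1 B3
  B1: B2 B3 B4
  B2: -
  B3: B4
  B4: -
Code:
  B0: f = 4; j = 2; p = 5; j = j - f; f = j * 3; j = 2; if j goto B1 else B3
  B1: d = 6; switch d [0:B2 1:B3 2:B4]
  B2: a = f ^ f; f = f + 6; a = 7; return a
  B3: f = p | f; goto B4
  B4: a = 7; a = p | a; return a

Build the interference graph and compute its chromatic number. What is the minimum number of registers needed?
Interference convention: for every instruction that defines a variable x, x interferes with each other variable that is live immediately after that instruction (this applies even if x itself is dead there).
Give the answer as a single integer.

Per-block:
  B0 def {f,j,p} use ∅
  B1 def {d} use ∅
  B2 def {a,f} use {f}
  B3 def {f} use {f,p}
  B4 def {a} use {p}

Live sets:
  B0 li=∅ lo={f,p}
  B1 li={f,p} lo={f,p}
  B2 li={f} lo=∅
  B3 li={f,p} lo={p}
  B4 li={p} lo=∅

Interference:
  a: {f,p}
  d: {f,p}
  f: {a,d,j,p}
  j: {f,p}
  p: {a,d,f,j}

Chromatic number:
  lower bound: {a,f,p} mutually conflict ⇒ χ ≥ 3
  3-colouring: c0={f}  c1={p}  c2={a,d,j}
  χ = 3

Answer: 3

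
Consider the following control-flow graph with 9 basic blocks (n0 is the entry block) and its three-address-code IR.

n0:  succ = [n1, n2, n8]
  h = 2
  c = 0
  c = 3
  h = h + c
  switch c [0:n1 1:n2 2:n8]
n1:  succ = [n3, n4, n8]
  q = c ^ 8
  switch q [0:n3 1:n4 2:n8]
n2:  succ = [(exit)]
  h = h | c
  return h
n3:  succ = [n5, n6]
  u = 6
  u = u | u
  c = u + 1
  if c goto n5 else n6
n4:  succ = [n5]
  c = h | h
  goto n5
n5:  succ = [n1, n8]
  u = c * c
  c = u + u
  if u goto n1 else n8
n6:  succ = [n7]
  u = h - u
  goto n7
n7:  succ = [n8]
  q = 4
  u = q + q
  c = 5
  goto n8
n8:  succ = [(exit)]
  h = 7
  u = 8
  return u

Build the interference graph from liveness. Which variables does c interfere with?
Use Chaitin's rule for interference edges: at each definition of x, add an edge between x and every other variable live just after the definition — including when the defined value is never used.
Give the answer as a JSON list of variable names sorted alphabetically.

Answer: ["h", "u"]

Derivation:
Per-block:
  n0: def={c,h} ue=∅
  n1: def={q} ue={c}
  n2: def={h} ue={c,h}
  n3: def={c,u} ue=∅
  n4: def={c} ue={h}
  n5: def={c,u} ue={c}
  n6: def={u} ue={h,u}
  n7: def={c,q,u} ue=∅
  n8: def={h,u} ue=∅

Live sets:
  n0: in=∅ out={c,h}
  n1: in={c,h} out={h}
  n2: in={c,h} out=∅
  n3: in={h} out={c,h,u}
  n4: in={h} out={c,h}
  n5: in={c,h} out={c,h}
  n6: in={h,u} out=∅
  n7: in=∅ out=∅
  n8: in=∅ out=∅

Conflict graph:
  c — {h,u}
  h — {c,q,u}
  q — {h}
  u — {c,h}

N(c) = ["h", "u"]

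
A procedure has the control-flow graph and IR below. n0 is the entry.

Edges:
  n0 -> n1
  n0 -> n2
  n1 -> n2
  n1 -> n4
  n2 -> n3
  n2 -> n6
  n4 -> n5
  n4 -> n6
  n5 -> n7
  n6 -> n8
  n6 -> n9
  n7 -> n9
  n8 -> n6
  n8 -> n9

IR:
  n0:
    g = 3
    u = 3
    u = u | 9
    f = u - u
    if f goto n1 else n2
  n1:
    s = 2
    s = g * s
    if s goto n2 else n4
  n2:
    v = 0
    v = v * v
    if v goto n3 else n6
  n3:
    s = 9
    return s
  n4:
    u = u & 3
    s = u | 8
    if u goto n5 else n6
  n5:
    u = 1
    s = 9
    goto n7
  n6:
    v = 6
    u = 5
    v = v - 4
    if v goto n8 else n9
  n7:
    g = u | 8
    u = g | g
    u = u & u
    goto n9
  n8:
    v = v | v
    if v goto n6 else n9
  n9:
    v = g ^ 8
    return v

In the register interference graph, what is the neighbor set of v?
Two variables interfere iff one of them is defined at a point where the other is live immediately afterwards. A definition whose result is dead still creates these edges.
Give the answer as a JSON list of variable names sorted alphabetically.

Per-block:
  n0: {f,g,u} / ∅
  n1: {s} / {g}
  n2: {v} / ∅
  n3: {s} / ∅
  n4: {s,u} / {u}
  n5: {s,u} / ∅
  n6: {u,v} / ∅
  n7: {g,u} / {u}
  n8: {v} / {v}
  n9: {v} / {g}

Backward fixpoint:
  live n0: ∅→{g,u}
  live n1: {g,u}→{g,u}
  live n2: {g}→{g}
  live n3: ∅→∅
  live n4: {g,u}→{g}
  live n5: ∅→{u}
  live n6: {g}→{g,v}
  live n7: {u}→{g}
  live n8: {g,v}→{g}
  live n9: {g}→∅

Conflict graph:
  f↔{g,u}
  g↔{f,s,u,v}
  s↔{g,u}
  u↔{f,g,s,v}
  v↔{g,u}

N(v) = ["g", "u"]

Answer: ["g", "u"]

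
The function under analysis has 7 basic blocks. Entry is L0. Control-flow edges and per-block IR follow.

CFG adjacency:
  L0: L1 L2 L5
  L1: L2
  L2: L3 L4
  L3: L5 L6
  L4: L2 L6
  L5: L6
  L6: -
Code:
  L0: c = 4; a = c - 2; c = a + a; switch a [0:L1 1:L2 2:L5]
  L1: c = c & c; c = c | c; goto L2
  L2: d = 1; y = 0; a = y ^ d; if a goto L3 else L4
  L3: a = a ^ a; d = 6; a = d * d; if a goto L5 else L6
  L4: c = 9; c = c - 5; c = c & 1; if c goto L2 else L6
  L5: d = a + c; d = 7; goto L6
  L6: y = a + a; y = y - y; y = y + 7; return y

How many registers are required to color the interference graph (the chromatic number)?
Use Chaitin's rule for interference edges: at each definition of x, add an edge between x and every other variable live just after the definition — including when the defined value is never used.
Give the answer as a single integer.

Answer: 3

Working:
def/use:
  L0: def={a,c} ue=∅
  L1: def={c} ue={c}
  L2: def={a,d,y} ue=∅
  L3: def={a,d} ue={a}
  L4: def={c} ue=∅
  L5: def={d} ue={a,c}
  L6: def={y} ue={a}

Liveness:
  L0: in=∅ out={a,c}
  L1: in={c} out={c}
  L2: in={c} out={a,c}
  L3: in={a,c} out={a,c}
  L4: in={a} out={a,c}
  L5: in={a,c} out={a}
  L6: in={a} out=∅

Interfere edges:
  a↔{c,d}
  c↔{a,d,y}
  d↔{a,c,y}
  y↔{c,d}

Colouring:
  clique {a,c,d} ⇒ need ≥ 3
  3-colouring: r0={c}  r1={d}  r2={a,y}
  χ = 3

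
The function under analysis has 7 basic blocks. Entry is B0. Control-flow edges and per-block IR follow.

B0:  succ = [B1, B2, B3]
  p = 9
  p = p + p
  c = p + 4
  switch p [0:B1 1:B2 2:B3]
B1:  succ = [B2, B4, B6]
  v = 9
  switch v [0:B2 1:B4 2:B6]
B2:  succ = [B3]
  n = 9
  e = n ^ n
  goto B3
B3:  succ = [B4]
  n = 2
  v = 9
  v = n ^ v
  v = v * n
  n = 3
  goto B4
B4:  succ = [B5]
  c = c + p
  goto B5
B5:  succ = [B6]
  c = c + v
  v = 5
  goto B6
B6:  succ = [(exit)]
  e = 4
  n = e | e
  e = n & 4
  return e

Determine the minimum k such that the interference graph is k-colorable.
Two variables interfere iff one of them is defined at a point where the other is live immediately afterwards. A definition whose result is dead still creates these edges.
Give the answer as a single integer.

Answer: 4

Analysis:
Per-block:
  B0: def={c,p} ue=∅
  B1: def={v} ue=∅
  B2: def={e,n} ue=∅
  B3: def={n,v} ue=∅
  B4: def={c} ue={c,p}
  B5: def={c,v} ue={c,v}
  B6: def={e,n} ue=∅

Liveness:
  live B0: ∅→{c,p}
  live B1: {c,p}→{c,p,v}
  live B2: {c,p}→{c,p}
  live B3: {c,p}→{c,p,v}
  live B4: {c,p,v}→{c,v}
  live B5: {c,v}→∅
  live B6: ∅→∅

Interference:
  c: {e,n,p,v}
  e: {c,p}
  n: {c,p,v}
  p: {c,e,n,v}
  v: {c,n,p}

Registers:
  {c,n,p,v} pairwise interfere (4-clique) ⇒ χ ≥ 4
  4-colouring: r0={c}  r1={p}  r2={e,n}  r3={v}
  χ = 4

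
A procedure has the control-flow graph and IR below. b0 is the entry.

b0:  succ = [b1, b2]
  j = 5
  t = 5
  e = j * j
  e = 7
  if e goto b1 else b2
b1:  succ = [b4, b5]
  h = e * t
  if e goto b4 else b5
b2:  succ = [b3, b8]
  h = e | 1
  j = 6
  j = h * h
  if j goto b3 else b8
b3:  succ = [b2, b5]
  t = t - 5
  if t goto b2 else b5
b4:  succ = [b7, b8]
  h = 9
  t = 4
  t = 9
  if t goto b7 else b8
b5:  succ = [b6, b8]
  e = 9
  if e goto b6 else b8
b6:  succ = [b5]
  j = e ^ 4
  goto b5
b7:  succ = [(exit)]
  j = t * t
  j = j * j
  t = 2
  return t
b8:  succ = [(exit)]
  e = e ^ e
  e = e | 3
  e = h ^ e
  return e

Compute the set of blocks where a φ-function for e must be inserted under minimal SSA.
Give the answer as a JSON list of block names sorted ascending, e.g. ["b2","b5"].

idom tree: b1←b0 b2←b0 b3←b2 b4←b1 b5←b0 b6←b5 b7←b4 b8←b0
Join-block Dom:
  b2: preds {b0,b3}: {b0} ∩ {b0,b2,b3} = {b0}; idom=b0
  b5: preds {b1,b3,b6}: {b0,b1} ∩ {b0,b2,b3} ∩ {b0,b5,b6} = {b0}; idom=b0
  b8: preds {b2,b4,b5}: {b0,b2} ∩ {b0,b1,b4} ∩ {b0,b5} = {b0}; idom=b0

Frontier:
  b2←b0: walk · to b0
  b2←b3: walk b3→b2 to b0
  b5←b1: walk b1 to b0
  b5←b3: walk b3→b2 to b0
  b5←b6: walk b6→b5 to b0
  b8←b2: walk b2 to b0
  b8←b4: walk b4→b1 to b0
  b8←b5: walk b5 to b0
  DF(b0)=∅
  DF(b1)={b5,b8}
  DF(b2)={b2,b5,b8}
  DF(b3)={b2,b5}
  DF(b4)={b8}
  DF(b5)={b5,b8}
  DF(b6)={b5}
  DF(b7)=∅
  DF(b8)=∅

φ for e: defs {b0,b5,b8}
  DF⁺ = {b5,b8}

Answer: ["b5", "b8"]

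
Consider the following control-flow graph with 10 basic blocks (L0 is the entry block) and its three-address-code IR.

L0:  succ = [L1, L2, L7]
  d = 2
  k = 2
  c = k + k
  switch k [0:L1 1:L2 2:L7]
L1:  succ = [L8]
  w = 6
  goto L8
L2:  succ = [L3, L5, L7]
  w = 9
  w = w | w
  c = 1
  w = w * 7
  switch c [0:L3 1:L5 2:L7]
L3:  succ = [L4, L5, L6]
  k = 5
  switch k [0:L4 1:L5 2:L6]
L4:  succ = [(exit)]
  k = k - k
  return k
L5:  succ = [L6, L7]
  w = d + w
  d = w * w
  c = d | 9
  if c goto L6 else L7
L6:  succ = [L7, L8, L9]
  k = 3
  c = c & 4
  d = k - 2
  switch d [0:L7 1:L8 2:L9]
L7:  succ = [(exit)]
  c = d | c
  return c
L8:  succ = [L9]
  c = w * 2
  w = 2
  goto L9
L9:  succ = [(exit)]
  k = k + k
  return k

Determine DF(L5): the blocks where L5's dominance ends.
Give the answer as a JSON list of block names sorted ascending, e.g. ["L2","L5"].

idom tree: L1←L0 L2←L0 L3←L2 L4←L3 L5←L2 L6←L2 L7←L0 L8←L0 L9←L0
Join-block Dom:
  L5: preds {L2,L3}: {L0,L2} ∩ {L0,L2,L3} = {L0,L2}; idom=L2
  L6: preds {L3,L5}: {L0,L2,L3} ∩ {L0,L2,L5} = {L0,L2}; idom=L2
  L7: preds {L0,L2,L5,L6}: {L0} ∩ {L0,L2} ∩ {L0,L2,L5} ∩ {L0,L2,L6} = {L0}; idom=L0
  L8: preds {L1,L6}: {L0,L1} ∩ {L0,L2,L6} = {L0}; idom=L0
  L9: preds {L6,L8}: {L0,L2,L6} ∩ {L0,L8} = {L0}; idom=L0

DF derivation:
  L5←L2: walk · to L2
  L5←L3: walk L3 to L2
  L6←L3: walk L3 to L2
  L6←L5: walk L5 to L2
  L7←L0: walk · to L0
  L7←L2: walk L2 to L0
  L7←L5: walk L5→L2 to L0
  L7←L6: walk L6→L2 to L0
  L8←L1: walk L1 to L0
  L8←L6: walk L6→L2 to L0
  L9←L6: walk L6→L2 to L0
  L9←L8: walk L8 to L0
  L0: DF=∅
  L1: DF={L8}
  L2: DF={L7,L8,L9}
  L3: DF={L5,L6}
  L4: DF=∅
  L5: DF={L6,L7}
  L6: DF={L7,L8,L9}
  L7: DF=∅
  L8: DF={L9}
  L9: DF=∅

DF(L5) = ["L6", "L7"]

Answer: ["L6", "L7"]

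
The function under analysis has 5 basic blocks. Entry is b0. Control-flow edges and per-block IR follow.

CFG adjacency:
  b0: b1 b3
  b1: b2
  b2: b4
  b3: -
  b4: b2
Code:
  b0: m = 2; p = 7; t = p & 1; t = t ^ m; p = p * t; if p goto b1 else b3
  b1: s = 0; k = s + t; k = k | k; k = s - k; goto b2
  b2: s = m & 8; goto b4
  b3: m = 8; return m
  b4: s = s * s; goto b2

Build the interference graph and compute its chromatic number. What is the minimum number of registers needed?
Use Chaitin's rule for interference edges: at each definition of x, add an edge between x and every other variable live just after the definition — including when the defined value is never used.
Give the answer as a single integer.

Answer: 3

Derivation:
def/use:
  b0 def {m,p,t} use ∅
  b1 def {k,s} use {t}
  b2 def {s} use {m}
  b3 def {m} use ∅
  b4 def {s} use {s}

Live sets:
  live b0: ∅→{m,t}
  live b1: {m,t}→{m}
  live b2: {m}→{m,s}
  live b3: ∅→∅
  live b4: {m,s}→{m}

Interfere edges:
  k — {m,s}
  m — {k,p,s,t}
  p — {m,t}
  s — {k,m,t}
  t — {m,p,s}

Colouring:
  clique {k,m,s} ⇒ need ≥ 3
  assign k→R2 m→R0 p→R1 s→R1 t→R2 — no edge inside a register ⇒ χ ≤ 3
  χ = 3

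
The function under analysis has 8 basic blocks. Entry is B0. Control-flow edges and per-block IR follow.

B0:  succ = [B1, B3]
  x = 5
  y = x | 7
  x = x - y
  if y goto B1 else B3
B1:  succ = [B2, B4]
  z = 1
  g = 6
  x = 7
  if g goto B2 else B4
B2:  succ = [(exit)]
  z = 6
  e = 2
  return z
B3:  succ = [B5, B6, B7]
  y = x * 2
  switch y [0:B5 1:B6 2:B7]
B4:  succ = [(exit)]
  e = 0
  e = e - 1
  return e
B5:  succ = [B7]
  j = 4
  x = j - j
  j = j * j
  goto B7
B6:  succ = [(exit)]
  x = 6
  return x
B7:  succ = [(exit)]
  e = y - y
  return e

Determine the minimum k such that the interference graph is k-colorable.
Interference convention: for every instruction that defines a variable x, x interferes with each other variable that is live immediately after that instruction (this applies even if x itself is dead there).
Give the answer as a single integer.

Answer: 3

Working:
Block summaries:
  B0 def {x,y} use ∅
  B1 def {g,x,z} use ∅
  B2 def {e,z} use ∅
  B3 def {y} use {x}
  B4 def {e} use ∅
  B5 def {j,x} use ∅
  B6 def {x} use ∅
  B7 def {e} use {y}

Live sets:
  B0 li=∅ lo={x}
  B1 li=∅ lo=∅
  B2 li=∅ lo=∅
  B3 li={x} lo={y}
  B4 li=∅ lo=∅
  B5 li={y} lo={y}
  B6 li=∅ lo=∅
  B7 li={y} lo=∅

Conflict graph:
  e: {z}
  g: {x}
  j: {x,y}
  x: {g,j,y}
  y: {j,x}
  z: {e}

Chromatic number:
  lower bound: {j,x,y} mutually conflict ⇒ χ ≥ 3
  3-colouring: r0={e,x}  r1={g,j,z}  r2={y}
  χ = 3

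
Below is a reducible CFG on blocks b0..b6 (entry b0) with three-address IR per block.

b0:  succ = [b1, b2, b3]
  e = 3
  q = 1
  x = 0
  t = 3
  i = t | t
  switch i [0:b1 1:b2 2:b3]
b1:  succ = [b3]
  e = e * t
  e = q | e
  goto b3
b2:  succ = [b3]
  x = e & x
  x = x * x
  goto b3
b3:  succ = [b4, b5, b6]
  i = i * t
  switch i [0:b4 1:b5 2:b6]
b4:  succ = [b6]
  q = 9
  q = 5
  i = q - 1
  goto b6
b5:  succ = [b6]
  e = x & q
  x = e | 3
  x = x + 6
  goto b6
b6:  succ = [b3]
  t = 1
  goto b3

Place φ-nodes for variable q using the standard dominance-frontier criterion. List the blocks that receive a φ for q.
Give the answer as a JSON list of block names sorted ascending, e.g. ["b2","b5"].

idom tree: b1←b0 b2←b0 b3←b0 b4←b3 b5←b3 b6←b3
Dom at joins:
  b3: preds {b0,b1,b2,b6}: {b0} ∩ {b0,b1} ∩ {b0,b2} ∩ {b0,b3,b6} = {b0}; idom=b0
  b6: preds {b3,b4,b5}: {b0,b3} ∩ {b0,b3,b4} ∩ {b0,b3,b5} = {b0,b3}; idom=b3

DF walk-up:
  join b3 pred b0: · stop@b0
  join b3 pred b1: b1 stop@b0
  join b3 pred b2: b2 stop@b0
  join b3 pred b6: b6→b3 stop@b0
  join b6 pred b3: · stop@b3
  join b6 pred b4: b4 stop@b3
  join b6 pred b5: b5 stop@b3
  DF(b0)=∅
  DF(b1)={b3}
  DF(b2)={b3}
  DF(b3)={b3}
  DF(b4)={b6}
  DF(b5)={b6}
  DF(b6)={b3}

φ for q: defs {b0,b4}
  DF⁺ = {b3,b6}

Answer: ["b3", "b6"]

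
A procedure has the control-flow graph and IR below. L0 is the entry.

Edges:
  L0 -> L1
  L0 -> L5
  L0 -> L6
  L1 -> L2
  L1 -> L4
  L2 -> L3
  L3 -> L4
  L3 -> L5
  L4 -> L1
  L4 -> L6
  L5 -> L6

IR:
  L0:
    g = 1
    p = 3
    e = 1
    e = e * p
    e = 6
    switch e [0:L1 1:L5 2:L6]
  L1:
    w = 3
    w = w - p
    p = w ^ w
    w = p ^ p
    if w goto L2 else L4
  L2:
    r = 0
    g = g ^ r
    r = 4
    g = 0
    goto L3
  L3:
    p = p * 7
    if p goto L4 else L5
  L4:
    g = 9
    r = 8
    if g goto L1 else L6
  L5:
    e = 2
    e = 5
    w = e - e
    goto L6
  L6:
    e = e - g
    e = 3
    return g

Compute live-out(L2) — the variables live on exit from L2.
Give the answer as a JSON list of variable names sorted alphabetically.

Answer: ["e", "g", "p"]

Derivation:
def/use:
  L0: {e,g,p} / ∅
  L1: {p,w} / {p}
  L2: {g,r} / {g}
  L3: {p} / {p}
  L4: {g,r} / ∅
  L5: {e,w} / ∅
  L6: {e} / {e,g}

Live sets:
  L0: in=∅ out={e,g,p}
  L1: in={e,g,p} out={e,g,p}
  L2: in={e,g,p} out={e,g,p}
  L3: in={e,g,p} out={e,g,p}
  L4: in={e,p} out={e,g,p}
  L5: in={g} out={e,g}
  L6: in={e,g} out=∅

live-out(L2) = ["e", "g", "p"]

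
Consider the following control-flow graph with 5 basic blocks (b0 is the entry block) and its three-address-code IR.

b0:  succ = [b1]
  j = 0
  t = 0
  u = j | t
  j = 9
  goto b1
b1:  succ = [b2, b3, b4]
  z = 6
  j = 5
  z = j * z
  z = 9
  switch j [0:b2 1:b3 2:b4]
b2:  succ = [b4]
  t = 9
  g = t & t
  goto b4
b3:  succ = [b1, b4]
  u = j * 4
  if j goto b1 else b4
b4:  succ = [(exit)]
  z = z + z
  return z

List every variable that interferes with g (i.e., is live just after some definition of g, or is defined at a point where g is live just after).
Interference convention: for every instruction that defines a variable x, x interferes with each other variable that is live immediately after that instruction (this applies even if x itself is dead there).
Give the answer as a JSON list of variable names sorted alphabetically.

def/use:
  b0 def {j,t,u} use ∅
  b1 def {j,z} use ∅
  b2 def {g,t} use ∅
  b3 def {u} use {j}
  b4 def {z} use {z}

Live sets:
  b0: in=∅ out=∅
  b1: in=∅ out={j,z}
  b2: in={z} out={z}
  b3: in={j,z} out={z}
  b4: in={z} out=∅

Interference:
  g↔{z}
  j↔{t,u,z}
  t↔{j,z}
  u↔{j,z}
  z↔{g,j,t,u}

N(g) = ["z"]

Answer: ["z"]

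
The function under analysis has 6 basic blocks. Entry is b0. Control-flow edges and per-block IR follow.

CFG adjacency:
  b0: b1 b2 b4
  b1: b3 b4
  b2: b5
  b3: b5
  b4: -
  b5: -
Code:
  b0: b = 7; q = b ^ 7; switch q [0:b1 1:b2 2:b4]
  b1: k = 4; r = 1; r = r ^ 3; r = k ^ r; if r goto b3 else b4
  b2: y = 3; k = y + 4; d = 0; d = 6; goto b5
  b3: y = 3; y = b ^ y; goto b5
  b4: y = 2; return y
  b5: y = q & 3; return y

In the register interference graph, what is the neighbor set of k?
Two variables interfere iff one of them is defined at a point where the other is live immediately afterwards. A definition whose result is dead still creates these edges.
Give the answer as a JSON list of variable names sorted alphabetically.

Answer: ["b", "q", "r"]

Working:
Per-block:
  b0: {b,q} / ∅
  b1: {k,r} / ∅
  b2: {d,k,y} / ∅
  b3: {y} / {b}
  b4: {y} / ∅
  b5: {y} / {q}

Liveness:
  live b0: ∅→{b,q}
  live b1: {b,q}→{b,q}
  live b2: {q}→{q}
  live b3: {b,q}→{q}
  live b4: ∅→∅
  live b5: {q}→∅

Conflict graph:
  b: {k,q,r,y}
  d: {q}
  k: {b,q,r}
  q: {b,d,k,r,y}
  r: {b,k,q}
  y: {b,q}

N(k) = ["b", "q", "r"]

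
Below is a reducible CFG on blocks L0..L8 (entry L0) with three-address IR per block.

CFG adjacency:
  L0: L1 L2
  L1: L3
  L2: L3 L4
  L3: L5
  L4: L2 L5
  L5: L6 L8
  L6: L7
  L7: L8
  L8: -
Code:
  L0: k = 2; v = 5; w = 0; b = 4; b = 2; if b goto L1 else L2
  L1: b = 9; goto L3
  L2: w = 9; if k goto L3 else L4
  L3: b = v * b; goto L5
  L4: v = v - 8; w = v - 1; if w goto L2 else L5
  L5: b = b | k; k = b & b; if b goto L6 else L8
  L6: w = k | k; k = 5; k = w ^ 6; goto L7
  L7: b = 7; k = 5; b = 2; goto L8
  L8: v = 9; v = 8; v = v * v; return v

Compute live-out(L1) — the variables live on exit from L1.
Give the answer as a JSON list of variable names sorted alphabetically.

Answer: ["b", "k", "v"]

Derivation:
def/use:
  L0: {b,k,v,w} / ∅
  L1: {b} / ∅
  L2: {w} / {k}
  L3: {b} / {b,v}
  L4: {v,w} / {v}
  L5: {b,k} / {b,k}
  L6: {k,w} / {k}
  L7: {b,k} / ∅
  L8: {v} / ∅

Liveness:
  L0: in=∅ out={b,k,v}
  L1: in={k,v} out={b,k,v}
  L2: in={b,k,v} out={b,k,v}
  L3: in={b,k,v} out={b,k}
  L4: in={b,k,v} out={b,k,v}
  L5: in={b,k} out={k}
  L6: in={k} out=∅
  L7: in=∅ out=∅
  L8: in=∅ out=∅

live-out(L1) = ["b", "k", "v"]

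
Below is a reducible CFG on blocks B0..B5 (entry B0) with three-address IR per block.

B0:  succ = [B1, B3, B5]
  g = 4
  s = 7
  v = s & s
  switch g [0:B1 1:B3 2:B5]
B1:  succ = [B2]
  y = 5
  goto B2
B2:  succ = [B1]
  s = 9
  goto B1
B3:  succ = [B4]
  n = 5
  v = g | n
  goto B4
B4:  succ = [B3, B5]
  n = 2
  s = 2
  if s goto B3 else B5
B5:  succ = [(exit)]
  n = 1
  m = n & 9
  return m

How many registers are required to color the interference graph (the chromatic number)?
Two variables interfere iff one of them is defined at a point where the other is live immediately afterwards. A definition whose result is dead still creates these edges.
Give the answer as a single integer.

def/use:
  B0: def={g,s,v} ue=∅
  B1: def={y} ue=∅
  B2: def={s} ue=∅
  B3: def={n,v} ue={g}
  B4: def={n,s} ue=∅
  B5: def={m,n} ue=∅

Live sets:
  B0 li=∅ lo={g}
  B1 li=∅ lo=∅
  B2 li=∅ lo=∅
  B3 li={g} lo={g}
  B4 li={g} lo={g}
  B5 li=∅ lo=∅

Interference:
  g — {n,s,v}
  m — ∅
  n — {g}
  s — {g}
  v — {g}
  y — ∅

Registers:
  clique {g,n} ⇒ need ≥ 2
  2-colouring: R0={g,m,y}  R1={n,s,v}
  χ = 2

Answer: 2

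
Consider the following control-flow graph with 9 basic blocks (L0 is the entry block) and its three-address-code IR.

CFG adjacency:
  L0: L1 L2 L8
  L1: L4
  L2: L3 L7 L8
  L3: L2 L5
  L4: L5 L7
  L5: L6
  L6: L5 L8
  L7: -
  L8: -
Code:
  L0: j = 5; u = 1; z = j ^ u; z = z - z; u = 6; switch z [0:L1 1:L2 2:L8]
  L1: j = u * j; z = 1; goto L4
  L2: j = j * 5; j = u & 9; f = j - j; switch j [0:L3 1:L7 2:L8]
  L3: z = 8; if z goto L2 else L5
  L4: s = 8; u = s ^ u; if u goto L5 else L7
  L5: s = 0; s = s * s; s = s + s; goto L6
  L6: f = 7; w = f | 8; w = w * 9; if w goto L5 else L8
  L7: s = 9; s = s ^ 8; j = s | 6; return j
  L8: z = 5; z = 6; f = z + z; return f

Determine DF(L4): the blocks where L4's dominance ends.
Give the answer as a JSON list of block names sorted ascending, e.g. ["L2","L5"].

idom tree: L1←L0 L2←L0 L3←L2 L4←L1 L5←L0 L6←L5 L7←L0 L8←L0
Join-block Dom:
  L2: preds {L0,L3}: {L0} ∩ {L0,L2,L3} = {L0}; idom=L0
  L5: preds {L3,L4,L6}: {L0,L2,L3} ∩ {L0,L1,L4} ∩ {L0,L5,L6} = {L0}; idom=L0
  L7: preds {L2,L4}: {L0,L2} ∩ {L0,L1,L4} = {L0}; idom=L0
  L8: preds {L0,L2,L6}: {L0} ∩ {L0,L2} ∩ {L0,L5,L6} = {L0}; idom=L0

Frontier:
  join L2 pred L0: · stop@L0
  join L2 pred L3: L3→L2 stop@L0
  join L5 pred L3: L3→L2 stop@L0
  join L5 pred L4: L4→L1 stop@L0
  join L5 pred L6: L6→L5 stop@L0
  join L7 pred L2: L2 stop@L0
  join L7 pred L4: L4→L1 stop@L0
  join L8 pred L0: · stop@L0
  join L8 pred L2: L2 stop@L0
  join L8 pred L6: L6→L5 stop@L0
  DF(L0)=∅
  DF(L1)={L5,L7}
  DF(L2)={L2,L5,L7,L8}
  DF(L3)={L2,L5}
  DF(L4)={L5,L7}
  DF(L5)={L5,L8}
  DF(L6)={L5,L8}
  DF(L7)=∅
  DF(L8)=∅

DF(L4) = ["L5", "L7"]

Answer: ["L5", "L7"]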